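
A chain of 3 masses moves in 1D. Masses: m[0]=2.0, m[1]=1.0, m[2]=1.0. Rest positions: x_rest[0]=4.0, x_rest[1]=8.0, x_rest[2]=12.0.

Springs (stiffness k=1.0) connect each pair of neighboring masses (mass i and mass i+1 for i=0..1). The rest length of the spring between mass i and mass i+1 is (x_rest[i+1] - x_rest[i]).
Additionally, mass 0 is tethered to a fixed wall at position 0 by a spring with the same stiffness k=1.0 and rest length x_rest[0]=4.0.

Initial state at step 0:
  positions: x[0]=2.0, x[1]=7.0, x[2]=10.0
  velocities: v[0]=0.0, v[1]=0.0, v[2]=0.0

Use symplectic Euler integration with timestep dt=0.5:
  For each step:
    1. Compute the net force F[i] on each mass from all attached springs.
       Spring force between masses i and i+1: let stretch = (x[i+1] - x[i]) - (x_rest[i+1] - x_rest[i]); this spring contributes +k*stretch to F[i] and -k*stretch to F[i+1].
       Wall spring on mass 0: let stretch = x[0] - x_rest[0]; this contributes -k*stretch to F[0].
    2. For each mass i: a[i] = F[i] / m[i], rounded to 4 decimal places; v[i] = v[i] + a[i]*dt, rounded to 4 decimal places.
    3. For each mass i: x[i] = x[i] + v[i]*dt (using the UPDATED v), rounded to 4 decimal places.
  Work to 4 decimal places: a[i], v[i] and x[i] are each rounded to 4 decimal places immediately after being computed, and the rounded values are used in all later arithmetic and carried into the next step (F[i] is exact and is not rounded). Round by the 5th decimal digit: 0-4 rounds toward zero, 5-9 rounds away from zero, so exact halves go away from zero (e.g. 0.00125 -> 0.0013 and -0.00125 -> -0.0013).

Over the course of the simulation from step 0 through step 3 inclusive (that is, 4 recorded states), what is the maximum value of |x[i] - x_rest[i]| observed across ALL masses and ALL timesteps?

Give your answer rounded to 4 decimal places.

Answer: 2.2578

Derivation:
Step 0: x=[2.0000 7.0000 10.0000] v=[0.0000 0.0000 0.0000]
Step 1: x=[2.3750 6.5000 10.2500] v=[0.7500 -1.0000 0.5000]
Step 2: x=[2.9688 5.9063 10.5625] v=[1.1875 -1.1875 0.6250]
Step 3: x=[3.5587 5.7422 10.7110] v=[1.1797 -0.3282 0.2969]
Max displacement = 2.2578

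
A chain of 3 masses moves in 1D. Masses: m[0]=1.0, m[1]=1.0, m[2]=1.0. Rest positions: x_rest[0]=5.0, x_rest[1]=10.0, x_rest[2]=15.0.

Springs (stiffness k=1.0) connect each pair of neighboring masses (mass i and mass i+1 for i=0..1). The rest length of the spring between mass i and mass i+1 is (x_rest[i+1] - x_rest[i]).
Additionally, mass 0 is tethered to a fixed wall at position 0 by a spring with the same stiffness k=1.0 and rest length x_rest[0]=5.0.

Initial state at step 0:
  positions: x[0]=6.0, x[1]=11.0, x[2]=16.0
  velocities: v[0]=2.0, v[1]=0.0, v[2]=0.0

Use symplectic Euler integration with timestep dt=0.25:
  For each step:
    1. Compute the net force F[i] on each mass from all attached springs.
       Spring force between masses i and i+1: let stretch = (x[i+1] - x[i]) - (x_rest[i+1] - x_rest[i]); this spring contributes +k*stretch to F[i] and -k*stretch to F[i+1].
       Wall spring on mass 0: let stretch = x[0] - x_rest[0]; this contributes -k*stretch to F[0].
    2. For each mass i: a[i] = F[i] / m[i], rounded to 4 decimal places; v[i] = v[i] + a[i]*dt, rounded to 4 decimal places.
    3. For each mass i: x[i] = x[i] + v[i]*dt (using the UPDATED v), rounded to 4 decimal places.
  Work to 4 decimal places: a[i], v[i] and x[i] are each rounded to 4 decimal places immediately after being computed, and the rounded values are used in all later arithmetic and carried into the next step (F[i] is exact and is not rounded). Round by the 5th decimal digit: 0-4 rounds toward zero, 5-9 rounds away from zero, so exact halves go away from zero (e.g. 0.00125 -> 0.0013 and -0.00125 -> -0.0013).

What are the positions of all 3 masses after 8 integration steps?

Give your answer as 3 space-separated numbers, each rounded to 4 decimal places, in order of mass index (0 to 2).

Answer: 5.6346 11.6840 16.2406

Derivation:
Step 0: x=[6.0000 11.0000 16.0000] v=[2.0000 0.0000 0.0000]
Step 1: x=[6.4375 11.0000 16.0000] v=[1.7500 0.0000 0.0000]
Step 2: x=[6.7578 11.0274 16.0000] v=[1.2813 0.1094 0.0000]
Step 3: x=[6.9226 11.0987 16.0017] v=[0.6593 0.2852 0.0069]
Step 4: x=[6.9158 11.2154 16.0095] v=[-0.0273 0.4669 0.0312]
Step 5: x=[6.7455 11.3630 16.0302] v=[-0.6814 0.5905 0.0827]
Step 6: x=[6.4422 11.5137 16.0717] v=[-1.2134 0.6029 0.1659]
Step 7: x=[6.0532 11.6323 16.1408] v=[-1.5561 0.4745 0.2764]
Step 8: x=[5.6346 11.6840 16.2406] v=[-1.6746 0.2069 0.3993]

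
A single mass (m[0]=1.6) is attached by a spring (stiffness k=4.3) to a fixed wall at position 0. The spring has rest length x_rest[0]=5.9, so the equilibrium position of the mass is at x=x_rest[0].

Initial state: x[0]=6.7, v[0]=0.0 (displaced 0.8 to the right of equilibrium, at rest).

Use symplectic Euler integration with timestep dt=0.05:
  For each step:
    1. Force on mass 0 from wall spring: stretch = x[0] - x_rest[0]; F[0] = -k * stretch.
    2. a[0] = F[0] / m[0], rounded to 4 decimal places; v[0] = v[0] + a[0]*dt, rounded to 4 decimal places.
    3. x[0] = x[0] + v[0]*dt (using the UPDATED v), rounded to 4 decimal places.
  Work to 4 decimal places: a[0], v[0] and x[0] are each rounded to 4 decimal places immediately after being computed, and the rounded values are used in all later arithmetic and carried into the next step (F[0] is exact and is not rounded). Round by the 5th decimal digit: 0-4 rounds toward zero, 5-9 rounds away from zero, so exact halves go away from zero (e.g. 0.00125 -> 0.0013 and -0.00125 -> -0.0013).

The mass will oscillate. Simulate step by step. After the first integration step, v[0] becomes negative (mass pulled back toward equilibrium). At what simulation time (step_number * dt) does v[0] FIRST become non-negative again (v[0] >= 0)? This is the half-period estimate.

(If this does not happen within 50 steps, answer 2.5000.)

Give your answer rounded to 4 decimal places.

Step 0: x=[6.7000] v=[0.0000]
Step 1: x=[6.6946] v=[-0.1075]
Step 2: x=[6.6839] v=[-0.2143]
Step 3: x=[6.6679] v=[-0.3196]
Step 4: x=[6.6468] v=[-0.4228]
Step 5: x=[6.6206] v=[-0.5232]
Step 6: x=[6.5896] v=[-0.6200]
Step 7: x=[6.5540] v=[-0.7127]
Step 8: x=[6.5140] v=[-0.8006]
Step 9: x=[6.4698] v=[-0.8831]
Step 10: x=[6.4218] v=[-0.9597]
Step 11: x=[6.3703] v=[-1.0298]
Step 12: x=[6.3157] v=[-1.0930]
Step 13: x=[6.2583] v=[-1.1489]
Step 14: x=[6.1985] v=[-1.1970]
Step 15: x=[6.1366] v=[-1.2371]
Step 16: x=[6.0732] v=[-1.2689]
Step 17: x=[6.0086] v=[-1.2922]
Step 18: x=[5.9433] v=[-1.3068]
Step 19: x=[5.8777] v=[-1.3126]
Step 20: x=[5.8122] v=[-1.3096]
Step 21: x=[5.7473] v=[-1.2978]
Step 22: x=[5.6834] v=[-1.2773]
Step 23: x=[5.6210] v=[-1.2482]
Step 24: x=[5.5605] v=[-1.2107]
Step 25: x=[5.5022] v=[-1.1651]
Step 26: x=[5.4466] v=[-1.1116]
Step 27: x=[5.3941] v=[-1.0507]
Step 28: x=[5.3450] v=[-0.9827]
Step 29: x=[5.2996] v=[-0.9081]
Step 30: x=[5.2582] v=[-0.8274]
Step 31: x=[5.2211] v=[-0.7412]
Step 32: x=[5.1886] v=[-0.6500]
Step 33: x=[5.1609] v=[-0.5544]
Step 34: x=[5.1381] v=[-0.4551]
Step 35: x=[5.1205] v=[-0.3527]
Step 36: x=[5.1081] v=[-0.2480]
Step 37: x=[5.1010] v=[-0.1416]
Step 38: x=[5.0993] v=[-0.0342]
Step 39: x=[5.1030] v=[0.0734]
First v>=0 after going negative at step 39, time=1.9500

Answer: 1.9500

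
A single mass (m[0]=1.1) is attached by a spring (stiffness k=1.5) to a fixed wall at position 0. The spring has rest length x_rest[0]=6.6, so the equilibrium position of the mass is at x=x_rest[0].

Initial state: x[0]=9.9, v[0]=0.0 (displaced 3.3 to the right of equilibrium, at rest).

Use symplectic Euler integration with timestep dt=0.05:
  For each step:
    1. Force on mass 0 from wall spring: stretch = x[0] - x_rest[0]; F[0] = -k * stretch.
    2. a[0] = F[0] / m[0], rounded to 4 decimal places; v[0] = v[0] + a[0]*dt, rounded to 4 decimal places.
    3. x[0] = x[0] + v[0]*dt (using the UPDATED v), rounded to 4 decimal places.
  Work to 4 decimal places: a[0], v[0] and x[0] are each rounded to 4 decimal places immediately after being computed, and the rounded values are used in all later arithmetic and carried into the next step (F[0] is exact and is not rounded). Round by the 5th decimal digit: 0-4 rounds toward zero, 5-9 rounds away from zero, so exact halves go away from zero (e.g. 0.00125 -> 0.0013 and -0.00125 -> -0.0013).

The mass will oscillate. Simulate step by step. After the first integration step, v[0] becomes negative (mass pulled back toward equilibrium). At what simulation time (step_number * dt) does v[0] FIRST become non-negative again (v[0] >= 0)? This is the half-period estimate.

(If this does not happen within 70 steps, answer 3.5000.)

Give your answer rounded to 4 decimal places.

Step 0: x=[9.9000] v=[0.0000]
Step 1: x=[9.8888] v=[-0.2250]
Step 2: x=[9.8663] v=[-0.4492]
Step 3: x=[9.8327] v=[-0.6719]
Step 4: x=[9.7881] v=[-0.8923]
Step 5: x=[9.7326] v=[-1.1097]
Step 6: x=[9.6664] v=[-1.3233]
Step 7: x=[9.5898] v=[-1.5324]
Step 8: x=[9.5030] v=[-1.7363]
Step 9: x=[9.4063] v=[-1.9342]
Step 10: x=[9.3000] v=[-2.1255]
Step 11: x=[9.1845] v=[-2.3096]
Step 12: x=[9.0602] v=[-2.4858]
Step 13: x=[8.9275] v=[-2.6535]
Step 14: x=[8.7869] v=[-2.8122]
Step 15: x=[8.6388] v=[-2.9613]
Step 16: x=[8.4838] v=[-3.1003]
Step 17: x=[8.3224] v=[-3.2287]
Step 18: x=[8.1551] v=[-3.3461]
Step 19: x=[7.9825] v=[-3.4521]
Step 20: x=[7.8052] v=[-3.5464]
Step 21: x=[7.6238] v=[-3.6286]
Step 22: x=[7.4389] v=[-3.6984]
Step 23: x=[7.2511] v=[-3.7556]
Step 24: x=[7.0611] v=[-3.8000]
Step 25: x=[6.8695] v=[-3.8314]
Step 26: x=[6.6770] v=[-3.8498]
Step 27: x=[6.4842] v=[-3.8551]
Step 28: x=[6.2918] v=[-3.8472]
Step 29: x=[6.1005] v=[-3.8262]
Step 30: x=[5.9109] v=[-3.7921]
Step 31: x=[5.7236] v=[-3.7451]
Step 32: x=[5.5393] v=[-3.6853]
Step 33: x=[5.3587] v=[-3.6130]
Step 34: x=[5.1823] v=[-3.5284]
Step 35: x=[5.0107] v=[-3.4317]
Step 36: x=[4.8445] v=[-3.3233]
Step 37: x=[4.6843] v=[-3.2036]
Step 38: x=[4.5307] v=[-3.0730]
Step 39: x=[4.3841] v=[-2.9319]
Step 40: x=[4.2451] v=[-2.7808]
Step 41: x=[4.1141] v=[-2.6202]
Step 42: x=[3.9916] v=[-2.4507]
Step 43: x=[3.8780] v=[-2.2729]
Step 44: x=[3.7736] v=[-2.0873]
Step 45: x=[3.6789] v=[-1.8946]
Step 46: x=[3.5941] v=[-1.6954]
Step 47: x=[3.5196] v=[-1.4905]
Step 48: x=[3.4556] v=[-1.2805]
Step 49: x=[3.4023] v=[-1.0661]
Step 50: x=[3.3599] v=[-0.8481]
Step 51: x=[3.3285] v=[-0.6272]
Step 52: x=[3.3083] v=[-0.4041]
Step 53: x=[3.2993] v=[-0.1797]
Step 54: x=[3.3016] v=[0.0454]
First v>=0 after going negative at step 54, time=2.7000

Answer: 2.7000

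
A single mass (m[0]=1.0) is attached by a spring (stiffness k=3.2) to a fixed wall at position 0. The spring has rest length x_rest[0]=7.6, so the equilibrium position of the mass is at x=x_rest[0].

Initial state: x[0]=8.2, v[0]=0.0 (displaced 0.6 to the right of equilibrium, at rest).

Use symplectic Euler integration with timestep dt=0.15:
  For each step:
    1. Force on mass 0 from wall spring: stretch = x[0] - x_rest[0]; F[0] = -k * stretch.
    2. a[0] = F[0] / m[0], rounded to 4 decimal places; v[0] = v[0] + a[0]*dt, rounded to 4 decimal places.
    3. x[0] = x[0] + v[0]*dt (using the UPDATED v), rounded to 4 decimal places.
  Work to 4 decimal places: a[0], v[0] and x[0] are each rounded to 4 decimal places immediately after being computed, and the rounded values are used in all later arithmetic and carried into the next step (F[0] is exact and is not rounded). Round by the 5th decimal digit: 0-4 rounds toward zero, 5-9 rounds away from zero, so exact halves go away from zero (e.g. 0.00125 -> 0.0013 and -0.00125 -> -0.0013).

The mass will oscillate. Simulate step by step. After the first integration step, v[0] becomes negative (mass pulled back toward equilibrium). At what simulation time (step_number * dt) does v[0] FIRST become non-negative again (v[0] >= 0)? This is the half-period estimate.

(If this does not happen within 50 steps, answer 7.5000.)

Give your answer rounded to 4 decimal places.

Step 0: x=[8.2000] v=[0.0000]
Step 1: x=[8.1568] v=[-0.2880]
Step 2: x=[8.0735] v=[-0.5553]
Step 3: x=[7.9561] v=[-0.7826]
Step 4: x=[7.8131] v=[-0.9535]
Step 5: x=[7.6547] v=[-1.0558]
Step 6: x=[7.4924] v=[-1.0821]
Step 7: x=[7.3378] v=[-1.0305]
Step 8: x=[7.2021] v=[-0.9047]
Step 9: x=[7.0950] v=[-0.7137]
Step 10: x=[7.0243] v=[-0.4713]
Step 11: x=[6.9951] v=[-0.1950]
Step 12: x=[7.0094] v=[0.0954]
First v>=0 after going negative at step 12, time=1.8000

Answer: 1.8000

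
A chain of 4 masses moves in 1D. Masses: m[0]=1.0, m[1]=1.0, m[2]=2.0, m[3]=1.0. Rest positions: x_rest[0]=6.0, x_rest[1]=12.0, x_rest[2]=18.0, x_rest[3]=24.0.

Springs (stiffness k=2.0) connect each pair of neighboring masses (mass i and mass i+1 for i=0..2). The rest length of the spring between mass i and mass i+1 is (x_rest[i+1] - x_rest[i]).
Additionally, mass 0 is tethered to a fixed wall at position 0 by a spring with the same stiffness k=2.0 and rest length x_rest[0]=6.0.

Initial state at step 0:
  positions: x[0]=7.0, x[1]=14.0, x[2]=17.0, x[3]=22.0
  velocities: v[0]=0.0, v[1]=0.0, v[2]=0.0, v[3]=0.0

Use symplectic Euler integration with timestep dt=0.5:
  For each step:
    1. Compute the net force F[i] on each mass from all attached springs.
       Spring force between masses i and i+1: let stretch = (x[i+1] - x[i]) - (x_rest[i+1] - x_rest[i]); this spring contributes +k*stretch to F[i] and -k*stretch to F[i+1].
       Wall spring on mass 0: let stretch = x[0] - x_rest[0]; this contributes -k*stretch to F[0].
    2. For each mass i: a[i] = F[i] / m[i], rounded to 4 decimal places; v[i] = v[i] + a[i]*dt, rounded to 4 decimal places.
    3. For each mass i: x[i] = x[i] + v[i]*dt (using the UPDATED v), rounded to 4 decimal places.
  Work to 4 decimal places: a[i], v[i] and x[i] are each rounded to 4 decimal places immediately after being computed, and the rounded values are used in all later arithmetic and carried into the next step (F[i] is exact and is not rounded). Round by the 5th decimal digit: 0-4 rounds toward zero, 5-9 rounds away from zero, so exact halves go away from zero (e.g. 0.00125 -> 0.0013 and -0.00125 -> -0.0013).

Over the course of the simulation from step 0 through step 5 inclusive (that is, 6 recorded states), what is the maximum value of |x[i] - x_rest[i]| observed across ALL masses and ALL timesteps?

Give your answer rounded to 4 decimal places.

Step 0: x=[7.0000 14.0000 17.0000 22.0000] v=[0.0000 0.0000 0.0000 0.0000]
Step 1: x=[7.0000 12.0000 17.5000 22.5000] v=[0.0000 -4.0000 1.0000 1.0000]
Step 2: x=[6.0000 10.2500 17.8750 23.5000] v=[-2.0000 -3.5000 0.7500 2.0000]
Step 3: x=[4.1250 10.1875 17.7500 24.6875] v=[-3.7500 -0.1250 -0.2500 2.3750]
Step 4: x=[3.2188 10.8750 17.4688 25.4063] v=[-1.8125 1.3750 -0.5625 1.4375]
Step 5: x=[4.5313 11.0313 17.5235 25.1563] v=[2.6249 0.3126 0.1094 -0.5000]
Max displacement = 2.7812

Answer: 2.7812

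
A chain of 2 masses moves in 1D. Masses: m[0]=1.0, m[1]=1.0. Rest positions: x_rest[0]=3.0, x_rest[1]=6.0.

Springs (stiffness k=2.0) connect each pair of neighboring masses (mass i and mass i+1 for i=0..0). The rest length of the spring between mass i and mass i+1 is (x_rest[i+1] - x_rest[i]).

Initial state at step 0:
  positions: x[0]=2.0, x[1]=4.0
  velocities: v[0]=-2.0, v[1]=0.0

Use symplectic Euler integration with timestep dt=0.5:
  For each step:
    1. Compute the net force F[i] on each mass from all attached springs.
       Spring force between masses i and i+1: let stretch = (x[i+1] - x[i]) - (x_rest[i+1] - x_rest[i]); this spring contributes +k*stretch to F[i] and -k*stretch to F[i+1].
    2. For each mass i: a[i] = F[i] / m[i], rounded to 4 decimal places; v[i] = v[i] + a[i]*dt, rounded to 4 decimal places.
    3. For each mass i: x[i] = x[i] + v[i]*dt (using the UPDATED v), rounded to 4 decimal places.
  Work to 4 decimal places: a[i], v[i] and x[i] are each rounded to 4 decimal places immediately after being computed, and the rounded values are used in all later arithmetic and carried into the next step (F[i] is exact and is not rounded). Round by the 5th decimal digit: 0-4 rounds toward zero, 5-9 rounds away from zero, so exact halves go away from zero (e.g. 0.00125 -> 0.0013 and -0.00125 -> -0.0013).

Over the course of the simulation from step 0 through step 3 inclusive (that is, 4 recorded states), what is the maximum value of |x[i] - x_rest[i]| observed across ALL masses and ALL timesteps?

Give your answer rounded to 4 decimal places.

Answer: 3.5000

Derivation:
Step 0: x=[2.0000 4.0000] v=[-2.0000 0.0000]
Step 1: x=[0.5000 4.5000] v=[-3.0000 1.0000]
Step 2: x=[-0.5000 4.5000] v=[-2.0000 0.0000]
Step 3: x=[-0.5000 3.5000] v=[0.0000 -2.0000]
Max displacement = 3.5000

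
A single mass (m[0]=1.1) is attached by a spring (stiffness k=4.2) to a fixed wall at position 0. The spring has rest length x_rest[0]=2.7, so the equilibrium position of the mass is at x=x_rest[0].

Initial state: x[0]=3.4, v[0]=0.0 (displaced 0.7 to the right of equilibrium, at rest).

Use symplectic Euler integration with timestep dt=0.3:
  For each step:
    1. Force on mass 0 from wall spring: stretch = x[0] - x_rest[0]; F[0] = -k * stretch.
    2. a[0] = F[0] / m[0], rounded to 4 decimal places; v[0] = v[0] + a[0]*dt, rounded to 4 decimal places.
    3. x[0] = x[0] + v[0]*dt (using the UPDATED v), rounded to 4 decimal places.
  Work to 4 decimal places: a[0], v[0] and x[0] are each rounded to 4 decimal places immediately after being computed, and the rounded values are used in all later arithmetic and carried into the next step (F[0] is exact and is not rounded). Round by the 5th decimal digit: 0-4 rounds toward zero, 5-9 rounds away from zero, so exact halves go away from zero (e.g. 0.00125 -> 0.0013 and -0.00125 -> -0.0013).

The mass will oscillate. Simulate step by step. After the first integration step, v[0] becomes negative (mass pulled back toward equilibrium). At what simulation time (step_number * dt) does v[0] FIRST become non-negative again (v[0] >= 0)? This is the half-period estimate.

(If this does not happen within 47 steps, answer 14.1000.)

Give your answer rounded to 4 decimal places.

Step 0: x=[3.4000] v=[0.0000]
Step 1: x=[3.1595] v=[-0.8018]
Step 2: x=[2.7610] v=[-1.3282]
Step 3: x=[2.3416] v=[-1.3981]
Step 4: x=[2.0453] v=[-0.9876]
Step 5: x=[1.9740] v=[-0.2377]
Step 6: x=[2.1522] v=[0.5939]
First v>=0 after going negative at step 6, time=1.8000

Answer: 1.8000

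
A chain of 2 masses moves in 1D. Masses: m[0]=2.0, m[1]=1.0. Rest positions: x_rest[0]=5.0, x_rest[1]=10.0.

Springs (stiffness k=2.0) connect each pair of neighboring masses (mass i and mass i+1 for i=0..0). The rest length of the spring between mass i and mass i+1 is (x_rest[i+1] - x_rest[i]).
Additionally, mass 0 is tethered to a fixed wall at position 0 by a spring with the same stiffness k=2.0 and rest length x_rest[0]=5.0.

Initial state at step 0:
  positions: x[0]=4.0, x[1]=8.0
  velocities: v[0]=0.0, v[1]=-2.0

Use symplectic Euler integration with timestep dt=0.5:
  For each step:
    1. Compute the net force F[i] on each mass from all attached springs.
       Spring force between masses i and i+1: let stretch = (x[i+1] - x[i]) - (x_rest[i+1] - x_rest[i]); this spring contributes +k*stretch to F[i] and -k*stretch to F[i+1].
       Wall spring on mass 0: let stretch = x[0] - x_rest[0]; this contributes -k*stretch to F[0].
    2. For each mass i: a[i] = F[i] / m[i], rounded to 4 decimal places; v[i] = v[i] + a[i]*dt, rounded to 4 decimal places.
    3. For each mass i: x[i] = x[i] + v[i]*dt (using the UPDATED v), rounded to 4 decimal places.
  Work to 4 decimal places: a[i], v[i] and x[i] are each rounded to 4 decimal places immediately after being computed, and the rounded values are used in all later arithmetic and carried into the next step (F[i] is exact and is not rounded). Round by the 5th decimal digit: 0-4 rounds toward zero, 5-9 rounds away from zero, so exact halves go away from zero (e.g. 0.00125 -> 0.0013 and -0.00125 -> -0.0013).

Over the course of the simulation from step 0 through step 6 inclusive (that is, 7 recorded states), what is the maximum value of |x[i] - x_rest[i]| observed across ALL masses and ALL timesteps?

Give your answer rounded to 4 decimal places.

Answer: 2.5000

Derivation:
Step 0: x=[4.0000 8.0000] v=[0.0000 -2.0000]
Step 1: x=[4.0000 7.5000] v=[0.0000 -1.0000]
Step 2: x=[3.8750 7.7500] v=[-0.2500 0.5000]
Step 3: x=[3.7500 8.5625] v=[-0.2500 1.6250]
Step 4: x=[3.8907 9.4688] v=[0.2813 1.8125]
Step 5: x=[4.4532 10.0860] v=[1.1250 1.2344]
Step 6: x=[5.3106 10.3868] v=[1.7148 0.6016]
Max displacement = 2.5000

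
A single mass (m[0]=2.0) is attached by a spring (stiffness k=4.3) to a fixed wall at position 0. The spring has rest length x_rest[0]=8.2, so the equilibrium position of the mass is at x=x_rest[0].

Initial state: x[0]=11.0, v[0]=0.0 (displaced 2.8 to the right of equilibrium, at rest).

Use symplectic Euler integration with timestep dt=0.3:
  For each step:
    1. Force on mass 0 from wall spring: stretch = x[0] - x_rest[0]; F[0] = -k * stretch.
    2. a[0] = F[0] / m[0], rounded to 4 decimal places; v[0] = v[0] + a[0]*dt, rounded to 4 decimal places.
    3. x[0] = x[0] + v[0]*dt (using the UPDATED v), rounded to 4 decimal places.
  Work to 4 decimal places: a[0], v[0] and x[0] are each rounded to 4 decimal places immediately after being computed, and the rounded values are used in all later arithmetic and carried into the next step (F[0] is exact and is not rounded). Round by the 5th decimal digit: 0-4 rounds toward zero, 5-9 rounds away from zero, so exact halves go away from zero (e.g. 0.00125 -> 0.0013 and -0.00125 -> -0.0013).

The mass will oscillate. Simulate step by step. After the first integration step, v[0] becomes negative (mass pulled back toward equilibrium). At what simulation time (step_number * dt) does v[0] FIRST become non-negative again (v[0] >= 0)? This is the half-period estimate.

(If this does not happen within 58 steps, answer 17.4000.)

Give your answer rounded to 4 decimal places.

Step 0: x=[11.0000] v=[0.0000]
Step 1: x=[10.4582] v=[-1.8060]
Step 2: x=[9.4795] v=[-3.2625]
Step 3: x=[8.2532] v=[-4.0878]
Step 4: x=[7.0166] v=[-4.1221]
Step 5: x=[6.0090] v=[-3.3588]
Step 6: x=[5.4253] v=[-1.9456]
Step 7: x=[5.3785] v=[-0.1559]
Step 8: x=[5.8777] v=[1.6640]
First v>=0 after going negative at step 8, time=2.4000

Answer: 2.4000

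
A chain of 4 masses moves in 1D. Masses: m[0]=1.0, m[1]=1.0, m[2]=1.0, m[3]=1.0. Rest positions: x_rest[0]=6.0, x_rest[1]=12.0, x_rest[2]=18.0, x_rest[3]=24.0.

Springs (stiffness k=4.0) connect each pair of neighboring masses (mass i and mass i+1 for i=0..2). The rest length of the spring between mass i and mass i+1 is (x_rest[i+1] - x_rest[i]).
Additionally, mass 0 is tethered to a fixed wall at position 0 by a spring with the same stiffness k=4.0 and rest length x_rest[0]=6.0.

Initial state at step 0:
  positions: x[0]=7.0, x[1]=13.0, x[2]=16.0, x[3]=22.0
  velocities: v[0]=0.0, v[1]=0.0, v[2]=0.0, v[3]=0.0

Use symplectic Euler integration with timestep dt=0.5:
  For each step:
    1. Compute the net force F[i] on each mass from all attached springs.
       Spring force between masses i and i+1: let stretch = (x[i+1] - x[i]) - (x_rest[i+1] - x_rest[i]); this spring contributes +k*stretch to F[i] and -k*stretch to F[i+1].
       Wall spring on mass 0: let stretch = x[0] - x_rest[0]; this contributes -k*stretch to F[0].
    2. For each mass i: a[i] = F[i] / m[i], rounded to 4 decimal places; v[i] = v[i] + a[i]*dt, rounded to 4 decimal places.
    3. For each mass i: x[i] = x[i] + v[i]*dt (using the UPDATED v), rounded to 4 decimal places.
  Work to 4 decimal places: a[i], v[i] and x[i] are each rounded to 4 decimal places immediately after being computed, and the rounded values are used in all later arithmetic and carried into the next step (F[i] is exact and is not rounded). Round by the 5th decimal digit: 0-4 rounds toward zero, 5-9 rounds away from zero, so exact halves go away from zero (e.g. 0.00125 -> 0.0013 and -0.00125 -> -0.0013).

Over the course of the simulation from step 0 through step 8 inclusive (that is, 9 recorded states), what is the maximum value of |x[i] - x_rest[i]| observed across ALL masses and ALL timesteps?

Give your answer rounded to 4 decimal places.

Step 0: x=[7.0000 13.0000 16.0000 22.0000] v=[0.0000 0.0000 0.0000 0.0000]
Step 1: x=[6.0000 10.0000 19.0000 22.0000] v=[-2.0000 -6.0000 6.0000 0.0000]
Step 2: x=[3.0000 12.0000 16.0000 25.0000] v=[-6.0000 4.0000 -6.0000 6.0000]
Step 3: x=[6.0000 9.0000 18.0000 25.0000] v=[6.0000 -6.0000 4.0000 0.0000]
Step 4: x=[6.0000 12.0000 18.0000 24.0000] v=[0.0000 6.0000 0.0000 -2.0000]
Step 5: x=[6.0000 15.0000 18.0000 23.0000] v=[0.0000 6.0000 0.0000 -2.0000]
Step 6: x=[9.0000 12.0000 20.0000 23.0000] v=[6.0000 -6.0000 4.0000 0.0000]
Step 7: x=[6.0000 14.0000 17.0000 26.0000] v=[-6.0000 4.0000 -6.0000 6.0000]
Step 8: x=[5.0000 11.0000 20.0000 26.0000] v=[-2.0000 -6.0000 6.0000 0.0000]
Max displacement = 3.0000

Answer: 3.0000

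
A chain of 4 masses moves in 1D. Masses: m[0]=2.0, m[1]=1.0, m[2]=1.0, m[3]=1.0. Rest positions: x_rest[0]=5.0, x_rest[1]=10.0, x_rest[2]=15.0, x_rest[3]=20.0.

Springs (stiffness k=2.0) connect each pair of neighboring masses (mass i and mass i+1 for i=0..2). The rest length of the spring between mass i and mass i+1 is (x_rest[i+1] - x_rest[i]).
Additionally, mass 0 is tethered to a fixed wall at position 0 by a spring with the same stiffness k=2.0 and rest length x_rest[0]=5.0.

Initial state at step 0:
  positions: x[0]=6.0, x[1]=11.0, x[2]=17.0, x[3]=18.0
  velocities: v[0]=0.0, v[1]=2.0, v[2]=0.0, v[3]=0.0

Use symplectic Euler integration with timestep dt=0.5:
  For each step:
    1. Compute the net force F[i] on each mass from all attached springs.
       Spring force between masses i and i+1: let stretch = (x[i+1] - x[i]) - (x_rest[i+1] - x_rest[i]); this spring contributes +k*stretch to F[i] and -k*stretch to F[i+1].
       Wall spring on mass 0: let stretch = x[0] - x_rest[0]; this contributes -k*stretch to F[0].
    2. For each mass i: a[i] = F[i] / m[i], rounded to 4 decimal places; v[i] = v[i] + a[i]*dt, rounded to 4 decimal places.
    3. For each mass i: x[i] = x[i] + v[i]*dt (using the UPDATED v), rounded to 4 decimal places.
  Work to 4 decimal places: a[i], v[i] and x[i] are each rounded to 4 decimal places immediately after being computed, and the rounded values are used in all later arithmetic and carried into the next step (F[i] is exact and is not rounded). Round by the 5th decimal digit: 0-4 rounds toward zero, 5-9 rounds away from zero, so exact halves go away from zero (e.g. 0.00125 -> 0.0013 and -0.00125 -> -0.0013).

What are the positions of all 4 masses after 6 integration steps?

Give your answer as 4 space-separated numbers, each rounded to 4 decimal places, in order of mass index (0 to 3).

Step 0: x=[6.0000 11.0000 17.0000 18.0000] v=[0.0000 2.0000 0.0000 0.0000]
Step 1: x=[5.7500 12.5000 14.5000 20.0000] v=[-0.5000 3.0000 -5.0000 4.0000]
Step 2: x=[5.7500 11.6250 13.7500 21.7500] v=[0.0000 -1.7500 -1.5000 3.5000]
Step 3: x=[5.7813 8.8750 15.9375 22.0000] v=[0.0625 -5.5000 4.3750 0.5000]
Step 4: x=[5.1407 8.1094 17.6250 21.7188] v=[-1.2813 -1.5312 3.3750 -0.5625]
Step 5: x=[3.9571 10.6173 16.6016 21.8907] v=[-2.3673 5.0157 -2.0468 0.3437]
Step 6: x=[3.4492 12.7872 15.2306 21.9180] v=[-1.0158 4.3398 -2.7420 0.0546]

Answer: 3.4492 12.7872 15.2306 21.9180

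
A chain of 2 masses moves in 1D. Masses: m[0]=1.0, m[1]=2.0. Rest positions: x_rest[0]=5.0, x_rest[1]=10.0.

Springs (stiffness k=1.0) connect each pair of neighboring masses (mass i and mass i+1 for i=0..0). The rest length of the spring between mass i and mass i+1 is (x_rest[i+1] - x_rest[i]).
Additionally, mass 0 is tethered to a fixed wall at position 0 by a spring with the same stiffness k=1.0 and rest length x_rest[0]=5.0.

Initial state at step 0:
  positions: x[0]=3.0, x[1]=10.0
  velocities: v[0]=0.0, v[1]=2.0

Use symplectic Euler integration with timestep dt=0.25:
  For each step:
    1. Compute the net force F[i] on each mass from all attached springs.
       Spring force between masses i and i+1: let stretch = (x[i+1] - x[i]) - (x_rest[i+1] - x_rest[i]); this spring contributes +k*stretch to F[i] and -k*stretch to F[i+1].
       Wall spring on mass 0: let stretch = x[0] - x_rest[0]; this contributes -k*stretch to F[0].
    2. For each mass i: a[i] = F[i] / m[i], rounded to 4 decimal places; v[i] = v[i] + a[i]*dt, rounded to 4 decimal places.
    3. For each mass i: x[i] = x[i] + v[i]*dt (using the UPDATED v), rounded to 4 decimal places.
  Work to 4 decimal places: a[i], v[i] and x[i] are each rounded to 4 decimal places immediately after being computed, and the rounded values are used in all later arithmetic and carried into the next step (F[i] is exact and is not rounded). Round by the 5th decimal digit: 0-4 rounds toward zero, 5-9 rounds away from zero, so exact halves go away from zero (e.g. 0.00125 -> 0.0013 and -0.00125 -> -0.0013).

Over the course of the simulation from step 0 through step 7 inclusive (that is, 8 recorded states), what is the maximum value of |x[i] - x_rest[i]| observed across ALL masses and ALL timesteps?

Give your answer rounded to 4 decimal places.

Answer: 2.7240

Derivation:
Step 0: x=[3.0000 10.0000] v=[0.0000 2.0000]
Step 1: x=[3.2500 10.4375] v=[1.0000 1.7500]
Step 2: x=[3.7461 10.8067] v=[1.9844 1.4766]
Step 3: x=[4.4494 11.1115] v=[2.8130 1.2190]
Step 4: x=[5.2910 11.3643] v=[3.3662 1.0112]
Step 5: x=[6.1815 11.5836] v=[3.5618 0.8770]
Step 6: x=[7.0233 11.7903] v=[3.3670 0.8267]
Step 7: x=[7.7240 12.0043] v=[2.8029 0.8558]
Max displacement = 2.7240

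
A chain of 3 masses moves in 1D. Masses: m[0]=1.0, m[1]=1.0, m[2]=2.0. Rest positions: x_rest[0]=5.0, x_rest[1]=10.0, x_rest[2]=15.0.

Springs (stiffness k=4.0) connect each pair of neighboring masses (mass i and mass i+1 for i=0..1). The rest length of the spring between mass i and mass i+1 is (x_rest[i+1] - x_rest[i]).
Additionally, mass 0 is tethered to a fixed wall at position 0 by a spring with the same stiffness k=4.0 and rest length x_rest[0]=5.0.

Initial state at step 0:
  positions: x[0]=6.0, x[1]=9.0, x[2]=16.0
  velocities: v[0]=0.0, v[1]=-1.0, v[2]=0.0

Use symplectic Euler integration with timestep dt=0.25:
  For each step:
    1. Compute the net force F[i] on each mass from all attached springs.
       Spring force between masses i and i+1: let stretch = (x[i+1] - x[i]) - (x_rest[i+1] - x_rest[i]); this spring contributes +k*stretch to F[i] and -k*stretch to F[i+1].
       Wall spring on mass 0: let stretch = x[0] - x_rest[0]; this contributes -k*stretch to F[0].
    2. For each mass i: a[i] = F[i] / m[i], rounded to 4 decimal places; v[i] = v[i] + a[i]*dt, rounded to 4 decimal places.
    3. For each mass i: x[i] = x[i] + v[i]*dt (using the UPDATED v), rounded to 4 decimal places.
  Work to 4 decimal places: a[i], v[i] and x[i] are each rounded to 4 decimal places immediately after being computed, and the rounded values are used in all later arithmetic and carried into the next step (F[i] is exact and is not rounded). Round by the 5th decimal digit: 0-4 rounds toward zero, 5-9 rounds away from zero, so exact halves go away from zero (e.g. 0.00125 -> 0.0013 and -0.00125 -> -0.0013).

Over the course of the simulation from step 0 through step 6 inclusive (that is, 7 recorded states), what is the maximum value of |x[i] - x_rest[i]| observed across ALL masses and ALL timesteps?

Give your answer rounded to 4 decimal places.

Step 0: x=[6.0000 9.0000 16.0000] v=[0.0000 -1.0000 0.0000]
Step 1: x=[5.2500 9.7500 15.7500] v=[-3.0000 3.0000 -1.0000]
Step 2: x=[4.3125 10.8750 15.3750] v=[-3.7500 4.5000 -1.5000]
Step 3: x=[3.9375 11.4844 15.0625] v=[-1.5000 2.4375 -1.2500]
Step 4: x=[4.4649 11.1016 14.9277] v=[2.1094 -1.5313 -0.5391]
Step 5: x=[5.5352 10.0161 14.9397] v=[4.2812 -4.3419 0.0479]
Step 6: x=[6.3419 9.0413 14.9612] v=[3.2269 -3.8992 0.0861]
Max displacement = 1.4844

Answer: 1.4844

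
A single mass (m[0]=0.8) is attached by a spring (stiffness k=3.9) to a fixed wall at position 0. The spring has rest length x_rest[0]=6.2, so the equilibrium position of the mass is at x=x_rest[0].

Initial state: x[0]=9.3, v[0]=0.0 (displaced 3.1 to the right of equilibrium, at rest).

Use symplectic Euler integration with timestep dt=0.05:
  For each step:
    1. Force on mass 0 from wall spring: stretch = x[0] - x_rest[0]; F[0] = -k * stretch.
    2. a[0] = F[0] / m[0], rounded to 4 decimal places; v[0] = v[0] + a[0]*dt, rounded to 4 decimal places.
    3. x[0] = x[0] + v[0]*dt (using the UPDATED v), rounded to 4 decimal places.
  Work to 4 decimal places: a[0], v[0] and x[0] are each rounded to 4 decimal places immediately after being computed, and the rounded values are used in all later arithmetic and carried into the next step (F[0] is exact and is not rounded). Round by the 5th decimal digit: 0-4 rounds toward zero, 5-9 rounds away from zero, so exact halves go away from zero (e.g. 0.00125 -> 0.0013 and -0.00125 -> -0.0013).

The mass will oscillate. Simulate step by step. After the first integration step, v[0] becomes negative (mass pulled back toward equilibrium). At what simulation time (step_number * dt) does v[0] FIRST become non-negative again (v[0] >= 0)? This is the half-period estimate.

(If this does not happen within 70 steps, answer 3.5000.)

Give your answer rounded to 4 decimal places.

Answer: 1.4500

Derivation:
Step 0: x=[9.3000] v=[0.0000]
Step 1: x=[9.2622] v=[-0.7556]
Step 2: x=[9.1871] v=[-1.5020]
Step 3: x=[9.0756] v=[-2.2301]
Step 4: x=[8.9291] v=[-2.9310]
Step 5: x=[8.7493] v=[-3.5962]
Step 6: x=[8.5384] v=[-4.2176]
Step 7: x=[8.2990] v=[-4.7876]
Step 8: x=[8.0340] v=[-5.2992]
Step 9: x=[7.7467] v=[-5.7462]
Step 10: x=[7.4405] v=[-6.1232]
Step 11: x=[7.1192] v=[-6.4256]
Step 12: x=[6.7867] v=[-6.6497]
Step 13: x=[6.4471] v=[-6.7927]
Step 14: x=[6.1045] v=[-6.8529]
Step 15: x=[5.7630] v=[-6.8296]
Step 16: x=[5.4268] v=[-6.7231]
Step 17: x=[5.1001] v=[-6.5346]
Step 18: x=[4.7868] v=[-6.2665]
Step 19: x=[4.4907] v=[-5.9220]
Step 20: x=[4.2154] v=[-5.5054]
Step 21: x=[3.9643] v=[-5.0217]
Step 22: x=[3.7405] v=[-4.4768]
Step 23: x=[3.5466] v=[-3.8773]
Step 24: x=[3.3851] v=[-3.2305]
Step 25: x=[3.2579] v=[-2.5444]
Step 26: x=[3.1665] v=[-1.8273]
Step 27: x=[3.1121] v=[-1.0879]
Step 28: x=[3.0953] v=[-0.3352]
Step 29: x=[3.1164] v=[0.4216]
First v>=0 after going negative at step 29, time=1.4500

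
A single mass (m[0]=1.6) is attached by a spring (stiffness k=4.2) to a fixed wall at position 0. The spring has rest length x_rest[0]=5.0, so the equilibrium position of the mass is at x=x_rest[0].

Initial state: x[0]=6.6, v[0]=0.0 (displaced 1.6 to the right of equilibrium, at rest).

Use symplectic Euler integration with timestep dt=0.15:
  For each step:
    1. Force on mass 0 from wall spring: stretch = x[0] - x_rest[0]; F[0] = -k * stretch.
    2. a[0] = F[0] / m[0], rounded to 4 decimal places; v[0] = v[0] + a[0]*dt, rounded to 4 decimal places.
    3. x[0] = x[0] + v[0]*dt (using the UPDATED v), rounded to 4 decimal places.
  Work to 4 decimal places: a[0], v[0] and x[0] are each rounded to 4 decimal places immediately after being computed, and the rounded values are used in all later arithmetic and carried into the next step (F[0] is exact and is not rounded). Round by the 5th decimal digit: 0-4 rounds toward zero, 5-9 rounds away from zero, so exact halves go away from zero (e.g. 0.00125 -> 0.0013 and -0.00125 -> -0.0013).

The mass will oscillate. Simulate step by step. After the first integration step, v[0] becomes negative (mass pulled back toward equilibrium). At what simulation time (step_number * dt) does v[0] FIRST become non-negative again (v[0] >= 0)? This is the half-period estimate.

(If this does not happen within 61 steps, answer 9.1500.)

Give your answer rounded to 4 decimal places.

Step 0: x=[6.6000] v=[0.0000]
Step 1: x=[6.5055] v=[-0.6300]
Step 2: x=[6.3221] v=[-1.2228]
Step 3: x=[6.0606] v=[-1.7434]
Step 4: x=[5.7365] v=[-2.1610]
Step 5: x=[5.3689] v=[-2.4510]
Step 6: x=[4.9795] v=[-2.5963]
Step 7: x=[4.5913] v=[-2.5882]
Step 8: x=[4.2272] v=[-2.4273]
Step 9: x=[3.9088] v=[-2.1230]
Step 10: x=[3.6548] v=[-1.6933]
Step 11: x=[3.4803] v=[-1.1636]
Step 12: x=[3.3955] v=[-0.5652]
Step 13: x=[3.4055] v=[0.0666]
First v>=0 after going negative at step 13, time=1.9500

Answer: 1.9500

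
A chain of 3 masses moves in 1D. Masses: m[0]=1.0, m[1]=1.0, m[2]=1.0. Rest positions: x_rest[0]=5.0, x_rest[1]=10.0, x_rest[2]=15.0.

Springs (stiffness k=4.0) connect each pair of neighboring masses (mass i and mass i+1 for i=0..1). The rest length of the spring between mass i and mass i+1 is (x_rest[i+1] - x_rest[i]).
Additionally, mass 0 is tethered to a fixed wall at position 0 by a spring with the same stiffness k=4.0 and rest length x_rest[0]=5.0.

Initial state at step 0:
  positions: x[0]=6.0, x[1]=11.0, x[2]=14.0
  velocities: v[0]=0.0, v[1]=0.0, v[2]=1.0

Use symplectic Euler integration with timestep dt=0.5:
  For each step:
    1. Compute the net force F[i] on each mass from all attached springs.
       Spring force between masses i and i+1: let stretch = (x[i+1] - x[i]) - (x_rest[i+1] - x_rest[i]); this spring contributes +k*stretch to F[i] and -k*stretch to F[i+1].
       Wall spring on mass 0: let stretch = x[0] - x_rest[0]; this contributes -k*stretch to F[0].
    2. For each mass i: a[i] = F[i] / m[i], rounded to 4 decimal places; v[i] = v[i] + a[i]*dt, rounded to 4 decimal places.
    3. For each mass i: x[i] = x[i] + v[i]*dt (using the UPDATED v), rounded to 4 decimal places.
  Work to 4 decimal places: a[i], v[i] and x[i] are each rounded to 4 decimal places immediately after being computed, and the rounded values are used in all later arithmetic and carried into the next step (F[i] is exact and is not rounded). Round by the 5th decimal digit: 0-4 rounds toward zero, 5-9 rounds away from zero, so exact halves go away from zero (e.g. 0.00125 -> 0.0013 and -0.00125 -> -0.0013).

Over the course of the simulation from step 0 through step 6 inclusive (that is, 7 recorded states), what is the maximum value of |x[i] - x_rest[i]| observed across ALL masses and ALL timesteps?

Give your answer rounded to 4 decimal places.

Answer: 2.5000

Derivation:
Step 0: x=[6.0000 11.0000 14.0000] v=[0.0000 0.0000 1.0000]
Step 1: x=[5.0000 9.0000 16.5000] v=[-2.0000 -4.0000 5.0000]
Step 2: x=[3.0000 10.5000 16.5000] v=[-4.0000 3.0000 0.0000]
Step 3: x=[5.5000 10.5000 15.5000] v=[5.0000 0.0000 -2.0000]
Step 4: x=[7.5000 10.5000 14.5000] v=[4.0000 0.0000 -2.0000]
Step 5: x=[5.0000 11.5000 14.5000] v=[-5.0000 2.0000 0.0000]
Step 6: x=[4.0000 9.0000 16.5000] v=[-2.0000 -5.0000 4.0000]
Max displacement = 2.5000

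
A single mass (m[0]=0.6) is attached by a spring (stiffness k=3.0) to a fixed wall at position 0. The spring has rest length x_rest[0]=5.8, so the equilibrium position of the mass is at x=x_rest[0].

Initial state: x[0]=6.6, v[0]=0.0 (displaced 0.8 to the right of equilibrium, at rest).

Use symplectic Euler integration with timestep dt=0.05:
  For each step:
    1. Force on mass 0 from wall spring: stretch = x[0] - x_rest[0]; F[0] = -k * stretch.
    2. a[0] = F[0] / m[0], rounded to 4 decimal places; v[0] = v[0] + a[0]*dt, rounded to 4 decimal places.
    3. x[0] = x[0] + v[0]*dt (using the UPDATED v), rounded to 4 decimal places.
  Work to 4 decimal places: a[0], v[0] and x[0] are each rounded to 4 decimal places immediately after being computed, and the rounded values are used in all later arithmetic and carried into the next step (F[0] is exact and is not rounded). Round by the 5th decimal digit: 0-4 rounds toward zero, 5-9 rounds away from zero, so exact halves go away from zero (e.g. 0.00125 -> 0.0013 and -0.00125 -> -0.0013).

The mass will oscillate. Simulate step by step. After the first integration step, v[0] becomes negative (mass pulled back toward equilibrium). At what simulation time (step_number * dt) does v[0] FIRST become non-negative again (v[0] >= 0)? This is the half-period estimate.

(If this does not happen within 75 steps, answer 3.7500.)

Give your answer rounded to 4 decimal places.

Answer: 1.4500

Derivation:
Step 0: x=[6.6000] v=[0.0000]
Step 1: x=[6.5900] v=[-0.2000]
Step 2: x=[6.5701] v=[-0.3975]
Step 3: x=[6.5406] v=[-0.5900]
Step 4: x=[6.5018] v=[-0.7752]
Step 5: x=[6.4543] v=[-0.9507]
Step 6: x=[6.3986] v=[-1.1143]
Step 7: x=[6.3354] v=[-1.2640]
Step 8: x=[6.2655] v=[-1.3979]
Step 9: x=[6.1898] v=[-1.5143]
Step 10: x=[6.1092] v=[-1.6118]
Step 11: x=[6.0247] v=[-1.6891]
Step 12: x=[5.9374] v=[-1.7453]
Step 13: x=[5.8484] v=[-1.7797]
Step 14: x=[5.7588] v=[-1.7918]
Step 15: x=[5.6697] v=[-1.7815]
Step 16: x=[5.5823] v=[-1.7489]
Step 17: x=[5.4976] v=[-1.6945]
Step 18: x=[5.4167] v=[-1.6189]
Step 19: x=[5.3405] v=[-1.5231]
Step 20: x=[5.2701] v=[-1.4082]
Step 21: x=[5.2063] v=[-1.2757]
Step 22: x=[5.1499] v=[-1.1273]
Step 23: x=[5.1017] v=[-0.9648]
Step 24: x=[5.0622] v=[-0.7902]
Step 25: x=[5.0319] v=[-0.6058]
Step 26: x=[5.0112] v=[-0.4138]
Step 27: x=[5.0004] v=[-0.2166]
Step 28: x=[4.9996] v=[-0.0167]
Step 29: x=[5.0088] v=[0.1834]
First v>=0 after going negative at step 29, time=1.4500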